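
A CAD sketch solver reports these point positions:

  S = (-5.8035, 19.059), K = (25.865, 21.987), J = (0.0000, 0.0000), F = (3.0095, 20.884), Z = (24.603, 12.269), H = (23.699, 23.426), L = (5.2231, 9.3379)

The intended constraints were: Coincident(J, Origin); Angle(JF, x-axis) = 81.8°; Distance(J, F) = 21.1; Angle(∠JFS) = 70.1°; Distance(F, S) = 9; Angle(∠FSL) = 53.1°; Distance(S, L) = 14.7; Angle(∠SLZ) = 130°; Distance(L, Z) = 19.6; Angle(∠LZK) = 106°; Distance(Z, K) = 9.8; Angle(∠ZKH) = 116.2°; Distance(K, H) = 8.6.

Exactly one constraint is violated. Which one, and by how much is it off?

Distance(K, H) = 8.6 — off by 6.00.

J = (0.00, 0.00) ✓; JF at 81.80° ✓; |JF| = 21.10 ✓; ∠JFS = 70.10° ✓; |FS| = 9.000 ✓; ∠FSL = 53.10° ✓; |SL| = 14.70 ✓; ∠SLZ = 130.0° ✓; |LZ| = 19.60 ✓; ∠LZK = 106.0° ✓; |ZK| = 9.800 ✓; ∠ZKH = 116.2° ✓; |KH| = 2.600 ✗.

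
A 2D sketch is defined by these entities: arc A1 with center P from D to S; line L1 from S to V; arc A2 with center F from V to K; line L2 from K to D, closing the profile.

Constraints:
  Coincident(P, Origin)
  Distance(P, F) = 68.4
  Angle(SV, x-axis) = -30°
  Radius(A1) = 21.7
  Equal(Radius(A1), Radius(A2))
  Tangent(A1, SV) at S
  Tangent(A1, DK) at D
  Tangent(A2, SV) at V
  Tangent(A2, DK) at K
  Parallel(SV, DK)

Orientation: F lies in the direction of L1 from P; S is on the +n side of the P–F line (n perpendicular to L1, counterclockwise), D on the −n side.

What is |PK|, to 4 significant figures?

71.76

The slot axis is L1's direction at -30.0°, so u = (cos -30.0°, sin -30.0°) = (0.8660, -0.5000) and n = (−sin -30.0°, cos -30.0°) = (0.5000, 0.8660). P is at the origin and F lies 68.4 along u from P, so F = 68.4·u = (59.24, -34.20). Tangency of A1 to both parallel lines with radius 21.7 puts S and D at P ± 21.7·n: S = (10.85, 18.79), D = (-10.85, -18.79). Equal radii place V and K the same way about F: V = F + 21.7·n = (70.09, -15.41), K = F − 21.7·n = (48.39, -52.99). Then |PK| = |K − P| = 71.76.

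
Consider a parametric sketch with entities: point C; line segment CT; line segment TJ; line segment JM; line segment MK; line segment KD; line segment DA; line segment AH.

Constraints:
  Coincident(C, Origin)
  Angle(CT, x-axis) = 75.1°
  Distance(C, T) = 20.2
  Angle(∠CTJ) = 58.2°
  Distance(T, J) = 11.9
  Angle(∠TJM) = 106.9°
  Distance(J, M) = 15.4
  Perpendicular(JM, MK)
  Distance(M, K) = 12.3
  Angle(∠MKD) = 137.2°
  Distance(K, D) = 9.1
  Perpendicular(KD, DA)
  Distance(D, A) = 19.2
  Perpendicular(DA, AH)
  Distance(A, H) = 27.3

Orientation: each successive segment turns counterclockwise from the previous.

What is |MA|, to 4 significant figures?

21.12

∠MKD = 137.2° gives KD at 42.80° from the x-axis; with |KD| = 9.1, D = (12.78, 6.844). KD is perpendicular to DA, so DA runs at 132.8°; with |DA| = 19.2, A = (-0.2603, 20.93). Then |MA| = |A − M| = 21.12.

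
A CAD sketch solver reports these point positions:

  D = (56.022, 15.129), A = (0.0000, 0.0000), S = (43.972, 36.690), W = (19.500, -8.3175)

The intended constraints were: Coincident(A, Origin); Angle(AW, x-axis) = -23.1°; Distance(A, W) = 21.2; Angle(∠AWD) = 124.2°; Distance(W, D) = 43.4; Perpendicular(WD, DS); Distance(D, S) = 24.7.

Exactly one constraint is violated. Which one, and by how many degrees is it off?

Perpendicular(WD, DS) — off by 3.50°.

A = (0.00, 0.00) ✓; AW at -23.10° ✓; |AW| = 21.20 ✓; ∠AWD = 124.2° ✓; |WD| = 43.40 ✓; ∠(WD, DS) = 86.50° ✗; |DS| = 24.70 ✓.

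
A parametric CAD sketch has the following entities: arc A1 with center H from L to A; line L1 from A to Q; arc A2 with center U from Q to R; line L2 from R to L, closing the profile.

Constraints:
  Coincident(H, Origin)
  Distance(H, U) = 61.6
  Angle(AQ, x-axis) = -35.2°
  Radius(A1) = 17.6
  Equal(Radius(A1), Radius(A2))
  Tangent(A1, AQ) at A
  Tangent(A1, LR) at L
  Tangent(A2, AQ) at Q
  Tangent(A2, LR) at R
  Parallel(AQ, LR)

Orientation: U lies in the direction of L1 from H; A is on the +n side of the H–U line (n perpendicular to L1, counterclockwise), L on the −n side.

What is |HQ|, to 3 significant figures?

64.1

The slot axis is L1's direction at -35.2°, so u = (cos -35.2°, sin -35.2°) = (0.817, -0.576) and n = (−sin -35.2°, cos -35.2°) = (0.576, 0.817). H is at the origin and U lies 61.6 along u from H, so U = 61.6·u = (50.3, -35.5). Tangency of A1 to both parallel lines with radius 17.6 puts A and L at H ± 17.6·n: A = (10.1, 14.4), L = (-10.1, -14.4). Equal radii place Q and R the same way about U: Q = U + 17.6·n = (60.5, -21.1), R = U − 17.6·n = (40.2, -49.9). Then |HQ| = |Q − H| = 64.1.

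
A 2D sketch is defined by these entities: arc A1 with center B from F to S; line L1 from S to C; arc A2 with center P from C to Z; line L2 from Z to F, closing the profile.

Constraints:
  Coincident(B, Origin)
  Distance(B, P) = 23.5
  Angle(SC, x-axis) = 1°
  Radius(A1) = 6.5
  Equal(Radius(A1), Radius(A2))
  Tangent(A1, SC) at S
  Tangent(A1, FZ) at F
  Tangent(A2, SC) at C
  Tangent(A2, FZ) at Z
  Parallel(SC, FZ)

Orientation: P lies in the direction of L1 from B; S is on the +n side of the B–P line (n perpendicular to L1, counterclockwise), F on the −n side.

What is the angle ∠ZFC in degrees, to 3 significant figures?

29.0°

The slot axis is L1's direction at 1.0°, so u = (cos 1.0°, sin 1.0°) = (1.00, 0.0175) and n = (−sin 1.0°, cos 1.0°) = (-0.0175, 1.00). B is at the origin and P lies 23.5 along u from B, so P = 23.5·u = (23.5, 0.410). Tangency of A1 to both parallel lines with radius 6.5 puts S and F at B ± 6.5·n: S = (-0.113, 6.50), F = (0.113, -6.50). Equal radii place C and Z the same way about P: C = P + 6.5·n = (23.4, 6.91), Z = P − 6.5·n = (23.6, -6.09). Then cos ∠ZFC = FZ·FC / (|FZ||FC|), giving 29.0°.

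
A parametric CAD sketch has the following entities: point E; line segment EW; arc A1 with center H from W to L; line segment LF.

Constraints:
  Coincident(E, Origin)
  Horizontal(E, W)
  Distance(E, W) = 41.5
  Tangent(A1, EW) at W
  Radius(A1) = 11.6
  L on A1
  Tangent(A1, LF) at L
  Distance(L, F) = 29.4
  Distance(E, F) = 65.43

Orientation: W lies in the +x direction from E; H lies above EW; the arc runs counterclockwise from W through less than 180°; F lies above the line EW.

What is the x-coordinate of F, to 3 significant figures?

50.2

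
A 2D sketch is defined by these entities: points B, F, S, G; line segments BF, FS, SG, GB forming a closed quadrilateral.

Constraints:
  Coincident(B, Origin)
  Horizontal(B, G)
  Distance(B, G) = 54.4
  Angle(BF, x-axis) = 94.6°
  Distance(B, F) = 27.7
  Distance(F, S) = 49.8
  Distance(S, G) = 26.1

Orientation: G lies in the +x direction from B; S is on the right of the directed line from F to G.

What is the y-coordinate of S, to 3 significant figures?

-10.1

Checks: |FS| = 49.80 ✓; |SG| = 26.10 ✓.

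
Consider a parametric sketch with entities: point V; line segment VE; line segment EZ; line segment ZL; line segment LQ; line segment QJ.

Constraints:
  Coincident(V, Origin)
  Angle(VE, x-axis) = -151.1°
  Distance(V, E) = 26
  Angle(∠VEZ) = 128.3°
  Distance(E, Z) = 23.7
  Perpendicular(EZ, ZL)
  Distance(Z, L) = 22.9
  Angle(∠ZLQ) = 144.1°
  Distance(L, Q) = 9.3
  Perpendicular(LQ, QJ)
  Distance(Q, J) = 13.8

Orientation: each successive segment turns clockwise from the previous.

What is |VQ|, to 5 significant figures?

35.795

V is at the origin; VE runs at -151.1° with length 26.0, so E = (-22.762, -12.565). ∠VEZ = 128.3° gives EZ at 157.20° from the x-axis; with |EZ| = 23.7, Z = (-44.610, -3.3812). EZ is perpendicular to ZL, so ZL runs at 67.200°; with |ZL| = 22.9, L = (-35.736, 17.729). ∠ZLQ = 144.1° gives LQ at 31.300° from the x-axis; with |LQ| = 9.3, Q = (-27.790, 22.561). Then |VQ| = |Q − V| = 35.795.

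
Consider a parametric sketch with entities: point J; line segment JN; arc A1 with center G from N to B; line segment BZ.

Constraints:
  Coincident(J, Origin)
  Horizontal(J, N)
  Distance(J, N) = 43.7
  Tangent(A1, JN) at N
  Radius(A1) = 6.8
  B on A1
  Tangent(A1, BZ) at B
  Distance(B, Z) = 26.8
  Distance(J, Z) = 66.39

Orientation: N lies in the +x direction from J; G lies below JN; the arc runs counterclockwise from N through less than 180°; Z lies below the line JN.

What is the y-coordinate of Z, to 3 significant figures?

-29.5

Checks: |GB| = 6.800 ✓; ∠(GB, BZ) = 90.00° ✓; |BZ| = 26.80 ✓; |JZ| = 66.39 ✓.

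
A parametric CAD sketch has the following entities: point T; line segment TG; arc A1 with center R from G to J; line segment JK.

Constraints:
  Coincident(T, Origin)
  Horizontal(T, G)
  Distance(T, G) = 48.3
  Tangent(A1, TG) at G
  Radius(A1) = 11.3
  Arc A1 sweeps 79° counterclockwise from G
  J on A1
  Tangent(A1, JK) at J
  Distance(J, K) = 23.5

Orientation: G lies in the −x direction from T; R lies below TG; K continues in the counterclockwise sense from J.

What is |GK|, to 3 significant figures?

35.8

On A1, G sits at bearing 90° from R; a 79° counterclockwise sweep puts J at bearing 169°, so J = R + 11.3·(cos 169°, sin 169°) = (-59.4, -9.14). Since A1 is tangent to JK there, RJ ⟂ JK, so JK runs along (−sin 169°, cos 169°); with |JK| = 23.5, K = (-63.9, -32.2). Then |GK| = |K − G| = 35.8.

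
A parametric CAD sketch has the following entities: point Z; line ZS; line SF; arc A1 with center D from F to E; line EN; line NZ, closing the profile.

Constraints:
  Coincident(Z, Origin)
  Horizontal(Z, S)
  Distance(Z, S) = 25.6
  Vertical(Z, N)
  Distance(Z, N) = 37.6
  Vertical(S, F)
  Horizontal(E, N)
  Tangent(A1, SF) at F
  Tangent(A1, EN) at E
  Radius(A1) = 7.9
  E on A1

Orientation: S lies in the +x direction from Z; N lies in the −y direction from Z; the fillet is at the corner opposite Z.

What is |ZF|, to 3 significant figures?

39.2

The virtual corner opposite Z is at (25.6, -37.6). The tangent condition forces DF to be normal to SF and tangency of A1 to EN means the radius DE is perpendicular to EN, with radius 7.9, so the center D sits 7.9 in from both sides at D = (17.7, -29.7). That places the tangent points at F = (25.6, -29.7) on SF and E = (17.7, -37.6) on EN. Then |ZF| = |F − Z| = 39.2.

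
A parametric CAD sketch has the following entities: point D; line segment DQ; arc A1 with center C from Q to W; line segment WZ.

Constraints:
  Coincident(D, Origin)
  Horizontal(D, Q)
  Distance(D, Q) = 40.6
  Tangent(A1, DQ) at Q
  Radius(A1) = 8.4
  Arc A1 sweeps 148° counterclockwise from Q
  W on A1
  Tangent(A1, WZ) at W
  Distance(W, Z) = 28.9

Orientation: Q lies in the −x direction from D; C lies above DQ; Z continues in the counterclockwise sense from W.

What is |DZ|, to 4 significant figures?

68.05

D is at the origin; DQ is horizontal with |DQ| = 40.6 and Q on the −x side, so Q = (-40.60, 0.000). A1 meets DQ tangentially, so CQ is at right angles to DQ, so C = Q + (0, 8.4) = (-40.60, 8.400). On A1, Q sits at bearing -90° from C; a 148° counterclockwise sweep puts W at bearing 58°, so W = C + 8.4·(cos 58°, sin 58°) = (-36.15, 15.52). Tangency of A1 to WZ means the radius CW is perpendicular to WZ, so WZ runs along (−sin 58°, cos 58°); with |WZ| = 28.9, Z = (-60.66, 30.84). Then |DZ| = |Z − D| = 68.05.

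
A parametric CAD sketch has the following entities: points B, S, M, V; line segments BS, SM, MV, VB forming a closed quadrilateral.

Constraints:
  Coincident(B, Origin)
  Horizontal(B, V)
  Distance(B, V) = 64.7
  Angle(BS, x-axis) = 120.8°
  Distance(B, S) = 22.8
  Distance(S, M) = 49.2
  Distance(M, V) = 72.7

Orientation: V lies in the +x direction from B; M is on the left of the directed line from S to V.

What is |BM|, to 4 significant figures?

60.66

B is at the origin; B and V share the same y with |BV| = 64.7 and V in +x, so V = (64.7, 0). BS runs at 120.8° with |BS| = 22.8, so S = (-11.67, 19.58). M is determined by |SM| = 49.2 and |MV| = 72.7 together: it lies at the intersection of circle(S, 49.2) and circle(V, 72.7). With |SV| = 78.85, the foot of the radical line on SV is 21.26 from S and the perpendicular offset is √(49.2² − 21.26²) = 44.37. Taking the left-of-SV solution: M = (19.94, 57.28).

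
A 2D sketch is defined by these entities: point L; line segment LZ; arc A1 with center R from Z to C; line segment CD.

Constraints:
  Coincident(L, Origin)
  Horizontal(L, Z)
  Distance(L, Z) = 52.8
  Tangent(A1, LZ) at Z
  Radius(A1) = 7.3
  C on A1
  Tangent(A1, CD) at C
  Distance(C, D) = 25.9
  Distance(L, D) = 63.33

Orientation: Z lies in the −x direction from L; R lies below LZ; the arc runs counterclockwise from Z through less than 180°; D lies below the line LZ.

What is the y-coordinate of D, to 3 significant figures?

-34.2

L is at the origin; L and Z share the same y with |LZ| = 52.8 and Z on the −x side, so Z = (-52.8, 0.00). Since A1 is tangent to LZ there, RZ ⟂ LZ, so R = Z + (0, -7.3) = (-52.8, -7.30). Since RC ⟂ CD (tangency), |RD| = √(7.3² + 25.9²) = 26.9 regardless of where C sits on A1. So D lies on both circle(L, 63.33) and circle(R, 26.9); the below-LZ intersection is D = (-53.3, -34.2). C is the foot of the tangent from D: C = (-59.9, -9.15).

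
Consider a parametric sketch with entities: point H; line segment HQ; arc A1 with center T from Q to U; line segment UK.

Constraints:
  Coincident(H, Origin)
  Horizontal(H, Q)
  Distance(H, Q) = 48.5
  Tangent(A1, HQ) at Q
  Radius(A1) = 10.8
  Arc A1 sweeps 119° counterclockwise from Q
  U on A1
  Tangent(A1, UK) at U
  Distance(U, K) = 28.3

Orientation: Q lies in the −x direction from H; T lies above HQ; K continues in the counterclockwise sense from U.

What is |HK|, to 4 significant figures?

66.70

H is at the origin; H and Q share the same y with |HQ| = 48.5 and Q on the −x side, so Q = (-48.50, 0.000). Since A1 is tangent to HQ there, TQ ⟂ HQ, so T = Q + (0, 10.8) = (-48.50, 10.80). On A1, Q sits at bearing -90° from T; a 119° counterclockwise sweep puts U at bearing 29°, so U = T + 10.8·(cos 29°, sin 29°) = (-39.05, 16.04). Tangency of A1 to UK means the radius TU is perpendicular to UK, so UK runs along (−sin 29°, cos 29°); with |UK| = 28.3, K = (-52.77, 40.79). Then |HK| = |K − H| = 66.70.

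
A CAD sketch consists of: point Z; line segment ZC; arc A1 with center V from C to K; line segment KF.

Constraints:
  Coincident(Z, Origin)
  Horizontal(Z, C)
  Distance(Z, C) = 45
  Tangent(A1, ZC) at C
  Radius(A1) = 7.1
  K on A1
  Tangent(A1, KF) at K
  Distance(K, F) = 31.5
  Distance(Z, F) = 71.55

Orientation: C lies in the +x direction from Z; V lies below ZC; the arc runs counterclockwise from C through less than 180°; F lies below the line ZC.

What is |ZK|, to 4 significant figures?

41.95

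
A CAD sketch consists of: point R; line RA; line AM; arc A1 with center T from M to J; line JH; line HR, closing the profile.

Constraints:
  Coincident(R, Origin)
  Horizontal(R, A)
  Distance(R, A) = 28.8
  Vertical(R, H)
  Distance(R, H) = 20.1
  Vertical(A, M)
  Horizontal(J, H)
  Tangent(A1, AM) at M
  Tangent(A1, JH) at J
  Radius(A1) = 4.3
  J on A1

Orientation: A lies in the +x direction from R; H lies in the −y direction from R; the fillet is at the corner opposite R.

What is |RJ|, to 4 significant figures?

31.69

The virtual corner opposite R is at (28.80, -20.10). Tangency of A1 to AM means the radius TM is perpendicular to AM and A1 meets JH tangentially, so TJ is at right angles to JH, with radius 4.3, so the center T sits 4.3 in from both sides at T = (24.50, -15.80). That places the tangent points at M = (28.80, -15.80) on AM and J = (24.50, -20.10) on JH. Then |RJ| = |J − R| = 31.69.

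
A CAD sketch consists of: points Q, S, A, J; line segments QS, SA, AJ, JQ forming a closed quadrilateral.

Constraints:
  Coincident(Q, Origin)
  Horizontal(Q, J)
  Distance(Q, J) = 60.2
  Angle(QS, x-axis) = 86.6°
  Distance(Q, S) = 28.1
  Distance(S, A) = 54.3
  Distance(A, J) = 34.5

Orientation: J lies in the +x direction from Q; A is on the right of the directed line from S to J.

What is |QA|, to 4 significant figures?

35.49

Checks: QS at 86.60° ✓; |SA| = 54.30 ✓; |AJ| = 34.50 ✓.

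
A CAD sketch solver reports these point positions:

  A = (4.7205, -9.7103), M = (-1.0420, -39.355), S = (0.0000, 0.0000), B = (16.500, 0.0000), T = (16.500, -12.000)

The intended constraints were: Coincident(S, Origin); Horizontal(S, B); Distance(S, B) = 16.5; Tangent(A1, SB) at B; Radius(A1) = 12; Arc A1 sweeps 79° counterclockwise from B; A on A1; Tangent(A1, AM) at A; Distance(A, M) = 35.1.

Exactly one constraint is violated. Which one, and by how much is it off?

Distance(A, M) = 35.1 — off by 4.90.

S = (0.00, 0.00) ✓; S.y = 0.00, B.y = 0.00 ✓; |SB| = 16.50 ✓; ∠(TB, BS) = 90.00° ✓; |TB| = 12.00 ✓; bearing(T→A) − bearing(T→B) = 79.00° ✓; |TA| = 12.00 ✓; ∠(TA, AM) = 90.00° ✓; |AM| = 30.20 ✗.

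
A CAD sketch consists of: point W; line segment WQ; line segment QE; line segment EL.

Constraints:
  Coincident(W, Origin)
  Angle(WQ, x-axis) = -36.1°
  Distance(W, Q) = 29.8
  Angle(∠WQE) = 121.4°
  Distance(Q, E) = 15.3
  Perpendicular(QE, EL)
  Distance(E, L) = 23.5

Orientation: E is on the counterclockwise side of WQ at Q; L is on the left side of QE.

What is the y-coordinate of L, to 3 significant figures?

10.0

W is at the origin; WQ runs at -36.1° with length 29.8, so Q = 29.8·(cos -36.1°, sin -36.1°) = (24.1, -17.6). ∠WQE = 121.4°, so QE runs at -36.1° + (180° − 121.4°) = 22.5° from the x-axis; with |QE| = 15.3, E = Q + 15.3·(cos 22.5°, sin 22.5°) = (38.2, -11.7). QE is perpendicular to EL; with |EL| = 23.5 on the left of QE, L = E + 23.5·(-0.383, 0.924) = (29.2, 10.0). So L.y = 10.0.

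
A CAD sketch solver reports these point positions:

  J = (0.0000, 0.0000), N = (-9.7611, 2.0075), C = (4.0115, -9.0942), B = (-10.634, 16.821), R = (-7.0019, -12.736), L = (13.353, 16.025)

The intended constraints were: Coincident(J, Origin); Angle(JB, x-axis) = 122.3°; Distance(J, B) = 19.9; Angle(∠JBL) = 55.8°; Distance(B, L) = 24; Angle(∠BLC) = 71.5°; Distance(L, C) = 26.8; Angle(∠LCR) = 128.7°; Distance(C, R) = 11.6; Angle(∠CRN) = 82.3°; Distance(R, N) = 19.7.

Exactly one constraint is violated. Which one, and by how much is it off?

Distance(R, N) = 19.7 — off by 4.70.

J = (0.00, 0.00) ✓; JB at 122.3° ✓; |JB| = 19.90 ✓; ∠JBL = 55.80° ✓; |BL| = 24.00 ✓; ∠BLC = 71.50° ✓; |LC| = 26.80 ✓; ∠LCR = 128.7° ✓; |CR| = 11.60 ✓; ∠CRN = 82.30° ✓; |RN| = 15.00 ✗.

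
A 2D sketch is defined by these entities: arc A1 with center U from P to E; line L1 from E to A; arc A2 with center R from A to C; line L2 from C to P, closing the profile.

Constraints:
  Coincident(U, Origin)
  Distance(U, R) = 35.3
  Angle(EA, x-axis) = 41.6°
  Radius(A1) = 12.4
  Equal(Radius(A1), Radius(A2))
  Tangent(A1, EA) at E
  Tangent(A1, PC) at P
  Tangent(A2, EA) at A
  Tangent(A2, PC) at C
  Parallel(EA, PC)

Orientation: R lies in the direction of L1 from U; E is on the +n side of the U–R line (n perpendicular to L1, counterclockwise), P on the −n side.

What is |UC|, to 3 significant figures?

37.4

Tangency of A1 to both parallel lines with radius 12.4 puts E and P at U ± 12.4·n: E = (-8.23, 9.27), P = (8.23, -9.27). Equal radii place A and C the same way about R: A = R + 12.4·n = (18.2, 32.7), C = R − 12.4·n = (34.6, 14.2). Then |UC| = |C − U| = 37.4.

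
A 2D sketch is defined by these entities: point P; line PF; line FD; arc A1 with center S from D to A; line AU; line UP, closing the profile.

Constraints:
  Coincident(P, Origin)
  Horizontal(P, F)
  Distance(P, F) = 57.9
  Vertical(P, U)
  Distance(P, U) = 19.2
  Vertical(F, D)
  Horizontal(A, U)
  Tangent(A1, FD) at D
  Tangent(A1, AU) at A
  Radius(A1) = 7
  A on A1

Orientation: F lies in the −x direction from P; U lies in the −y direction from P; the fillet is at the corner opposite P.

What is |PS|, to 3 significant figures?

52.3

PU is vertical with |PU| = 19.2 and U on the −y side, so U = (0.00, -19.2). The virtual corner opposite P is at (-57.9, -19.2). The tangent condition forces SD to be normal to FD and A1 meets AU tangentially, so SA is at right angles to AU, with radius 7.0, so the center S sits 7.0 in from both sides at S = (-50.9, -12.2). Then |PS| = |S − P| = 52.3.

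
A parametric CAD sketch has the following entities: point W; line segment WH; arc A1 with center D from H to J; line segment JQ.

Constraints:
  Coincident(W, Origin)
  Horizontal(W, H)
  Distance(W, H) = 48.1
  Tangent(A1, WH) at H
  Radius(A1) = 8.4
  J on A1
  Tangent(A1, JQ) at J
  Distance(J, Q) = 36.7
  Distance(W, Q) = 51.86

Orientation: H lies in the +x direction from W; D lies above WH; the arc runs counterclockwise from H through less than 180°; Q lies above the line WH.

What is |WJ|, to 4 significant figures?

56.23

Checks: |DJ| = 8.400 ✓; ∠(DJ, JQ) = 90.00° ✓; |JQ| = 36.70 ✓; |WQ| = 51.86 ✓.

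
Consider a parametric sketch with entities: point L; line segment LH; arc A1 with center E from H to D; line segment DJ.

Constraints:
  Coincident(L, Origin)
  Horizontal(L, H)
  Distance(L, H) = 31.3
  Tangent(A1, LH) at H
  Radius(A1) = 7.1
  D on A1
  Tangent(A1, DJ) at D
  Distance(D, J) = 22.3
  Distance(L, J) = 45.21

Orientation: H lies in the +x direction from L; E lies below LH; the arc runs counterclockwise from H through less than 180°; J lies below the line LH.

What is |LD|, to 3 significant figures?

26.7

Checks: |LH| = 31.30 ✓; |ED| = 7.100 ✓; ∠(ED, DJ) = 90.00° ✓; |DJ| = 22.30 ✓; |LJ| = 45.21 ✓.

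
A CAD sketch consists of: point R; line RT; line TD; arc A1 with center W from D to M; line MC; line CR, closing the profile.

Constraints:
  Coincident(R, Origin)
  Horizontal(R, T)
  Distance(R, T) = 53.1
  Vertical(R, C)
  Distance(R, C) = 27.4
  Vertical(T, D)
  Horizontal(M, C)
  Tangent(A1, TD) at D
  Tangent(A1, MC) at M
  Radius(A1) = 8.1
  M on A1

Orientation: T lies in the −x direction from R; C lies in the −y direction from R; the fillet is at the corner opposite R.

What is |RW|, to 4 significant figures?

48.96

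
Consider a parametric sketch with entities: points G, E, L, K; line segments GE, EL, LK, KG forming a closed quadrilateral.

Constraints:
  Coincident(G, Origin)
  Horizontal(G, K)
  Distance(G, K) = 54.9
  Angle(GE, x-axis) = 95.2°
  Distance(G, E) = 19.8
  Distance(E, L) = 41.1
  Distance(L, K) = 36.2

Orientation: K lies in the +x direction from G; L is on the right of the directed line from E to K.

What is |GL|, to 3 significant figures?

25.8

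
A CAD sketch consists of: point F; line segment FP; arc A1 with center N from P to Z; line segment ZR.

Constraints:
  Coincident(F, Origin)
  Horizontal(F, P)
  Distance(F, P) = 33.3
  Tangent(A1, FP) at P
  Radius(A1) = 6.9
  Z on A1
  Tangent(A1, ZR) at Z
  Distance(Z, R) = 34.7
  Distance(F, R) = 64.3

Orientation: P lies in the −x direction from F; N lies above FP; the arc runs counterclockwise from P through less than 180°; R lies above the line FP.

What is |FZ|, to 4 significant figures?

30.81

Checks: |NP| = 6.900 ✓; |NZ| = 6.900 ✓; ∠(NZ, ZR) = 90.00° ✓; |ZR| = 34.70 ✓; |FR| = 64.30 ✓.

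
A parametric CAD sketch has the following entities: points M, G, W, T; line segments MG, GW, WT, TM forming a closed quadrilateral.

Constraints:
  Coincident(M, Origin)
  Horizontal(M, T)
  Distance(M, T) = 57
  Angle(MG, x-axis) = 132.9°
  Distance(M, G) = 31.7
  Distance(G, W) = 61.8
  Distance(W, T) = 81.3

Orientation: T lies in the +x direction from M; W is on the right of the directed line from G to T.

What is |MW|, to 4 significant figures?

40.96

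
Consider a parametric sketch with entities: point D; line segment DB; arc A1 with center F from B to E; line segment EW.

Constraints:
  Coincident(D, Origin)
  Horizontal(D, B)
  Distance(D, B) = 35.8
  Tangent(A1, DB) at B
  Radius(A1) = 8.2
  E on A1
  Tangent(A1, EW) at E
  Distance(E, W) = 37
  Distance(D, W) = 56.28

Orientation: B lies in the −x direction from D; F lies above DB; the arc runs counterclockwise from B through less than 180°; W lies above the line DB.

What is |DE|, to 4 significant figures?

29.18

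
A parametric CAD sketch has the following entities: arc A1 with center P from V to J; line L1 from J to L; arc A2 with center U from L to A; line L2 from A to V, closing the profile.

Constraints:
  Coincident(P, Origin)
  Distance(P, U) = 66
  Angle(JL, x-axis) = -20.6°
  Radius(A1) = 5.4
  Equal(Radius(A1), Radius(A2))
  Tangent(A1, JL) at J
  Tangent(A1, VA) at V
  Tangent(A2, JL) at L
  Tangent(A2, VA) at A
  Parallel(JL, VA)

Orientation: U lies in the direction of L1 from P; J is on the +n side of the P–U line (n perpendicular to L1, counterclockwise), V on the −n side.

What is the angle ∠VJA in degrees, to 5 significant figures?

80.707°

The slot axis is L1's direction at -20.6°, so u = (cos -20.6°, sin -20.6°) = (0.93606, -0.35184) and n = (−sin -20.6°, cos -20.6°) = (0.35184, 0.93606). P is at the origin and U lies 66.0 along u from P, so U = 66.0·u = (61.780, -23.222). Tangency of A1 to both parallel lines with radius 5.4 puts J and V at P ± 5.4·n: J = (1.8999, 5.0547), V = (-1.8999, -5.0547). Equal radii place L and A the same way about U: L = U + 5.4·n = (63.680, -18.167), A = U − 5.4·n = (59.880, -28.276). Then cos ∠VJA = JV·JA / (|JV||JA|), giving 80.707°.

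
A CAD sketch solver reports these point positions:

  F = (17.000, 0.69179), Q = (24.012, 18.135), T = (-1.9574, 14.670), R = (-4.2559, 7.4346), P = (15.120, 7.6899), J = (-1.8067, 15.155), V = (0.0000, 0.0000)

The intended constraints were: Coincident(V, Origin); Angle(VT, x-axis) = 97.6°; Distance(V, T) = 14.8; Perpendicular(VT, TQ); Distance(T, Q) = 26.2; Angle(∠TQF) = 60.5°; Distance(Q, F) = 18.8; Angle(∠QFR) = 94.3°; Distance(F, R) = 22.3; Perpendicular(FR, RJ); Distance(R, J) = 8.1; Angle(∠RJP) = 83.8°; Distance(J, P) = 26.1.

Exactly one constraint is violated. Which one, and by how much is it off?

Distance(J, P) = 26.1 — off by 7.60.

V = (0.00, 0.00) ✓; VT at 97.60° ✓; |VT| = 14.80 ✓; ∠(VT, TQ) = 90.00° ✓; |TQ| = 26.20 ✓; ∠TQF = 60.50° ✓; |QF| = 18.80 ✓; ∠QFR = 94.30° ✓; |FR| = 22.30 ✓; ∠(FR, RJ) = 90.00° ✓; |RJ| = 8.100 ✓; ∠RJP = 83.80° ✓; |JP| = 18.50 ✗.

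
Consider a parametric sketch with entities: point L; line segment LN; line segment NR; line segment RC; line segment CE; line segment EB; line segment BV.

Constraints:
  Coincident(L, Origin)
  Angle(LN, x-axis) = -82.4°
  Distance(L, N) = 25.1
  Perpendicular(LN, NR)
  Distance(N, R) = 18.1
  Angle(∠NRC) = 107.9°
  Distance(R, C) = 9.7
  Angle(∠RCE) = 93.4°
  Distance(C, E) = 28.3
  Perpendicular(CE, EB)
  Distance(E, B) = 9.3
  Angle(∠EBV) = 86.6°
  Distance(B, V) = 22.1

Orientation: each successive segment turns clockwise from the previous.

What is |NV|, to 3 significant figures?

13.0

The perpendicularity gives EB at right angles to CE, so EB runs at -61.1°; with |EB| = 9.3, B = (10.5, -13.0). ∠EBV = 86.6° gives BV at -154° from the x-axis; with |BV| = 22.1, V = (-9.47, -22.5). Then |NV| = |V − N| = 13.0.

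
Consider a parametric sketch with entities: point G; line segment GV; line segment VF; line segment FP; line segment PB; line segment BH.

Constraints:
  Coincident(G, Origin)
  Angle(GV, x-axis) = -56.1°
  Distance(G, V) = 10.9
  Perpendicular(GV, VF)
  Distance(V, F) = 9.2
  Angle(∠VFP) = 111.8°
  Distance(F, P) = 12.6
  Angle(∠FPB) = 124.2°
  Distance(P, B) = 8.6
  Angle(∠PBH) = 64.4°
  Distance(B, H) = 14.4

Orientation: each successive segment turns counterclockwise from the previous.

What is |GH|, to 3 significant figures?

4.83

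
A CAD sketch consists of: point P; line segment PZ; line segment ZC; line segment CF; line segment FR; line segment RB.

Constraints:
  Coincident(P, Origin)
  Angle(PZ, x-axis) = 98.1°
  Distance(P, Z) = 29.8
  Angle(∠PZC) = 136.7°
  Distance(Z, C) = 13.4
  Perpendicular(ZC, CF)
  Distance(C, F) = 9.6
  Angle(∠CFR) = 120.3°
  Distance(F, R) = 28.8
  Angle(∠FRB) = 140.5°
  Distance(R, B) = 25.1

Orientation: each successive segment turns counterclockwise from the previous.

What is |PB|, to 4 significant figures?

14.56

P is at the origin; PZ runs at 98.1° with length 29.8, so Z = (-4.199, 29.50). ∠PZC = 136.7° gives ZC at 141.4° from the x-axis; with |ZC| = 13.4, C = (-14.67, 37.86). The perpendicularity gives CF at right angles to ZC, so CF runs at -128.6°; with |CF| = 9.6, F = (-20.66, 30.36). ∠CFR = 120.3° gives FR at -68.90° from the x-axis; with |FR| = 28.8, R = (-10.29, 3.491). ∠FRB = 140.5° gives RB at -29.40° from the x-axis; with |RB| = 25.1, B = (11.57, -8.831). Then |PB| = |B − P| = 14.56.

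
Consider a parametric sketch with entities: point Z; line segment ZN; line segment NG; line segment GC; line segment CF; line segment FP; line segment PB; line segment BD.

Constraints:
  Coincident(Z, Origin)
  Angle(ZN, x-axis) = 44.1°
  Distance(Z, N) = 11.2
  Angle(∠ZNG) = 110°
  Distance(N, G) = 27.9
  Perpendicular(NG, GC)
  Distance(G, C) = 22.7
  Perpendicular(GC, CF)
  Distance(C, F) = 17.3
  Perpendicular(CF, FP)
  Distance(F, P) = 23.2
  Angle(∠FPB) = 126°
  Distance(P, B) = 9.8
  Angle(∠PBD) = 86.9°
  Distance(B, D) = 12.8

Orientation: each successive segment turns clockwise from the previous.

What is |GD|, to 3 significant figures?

5.10

Z is at the origin; ZN runs at 44.1° with length 11.2, so N = (8.04, 7.79). ∠ZNG = 110.0° gives NG at -25.9° from the x-axis; with |NG| = 27.9, G = (33.1, -4.39). NG is perpendicular to GC, so GC runs at -116°; with |GC| = 22.7, C = (23.2, -24.8). GC ⟂ CF, so CF runs at 154°; with |CF| = 17.3, F = (7.66, -17.3). The perpendicularity gives FP at right angles to CF, so FP runs at 64.1°; with |FP| = 23.2, P = (17.8, 3.61). ∠FPB = 126.0° gives PB at 10.1° from the x-axis; with |PB| = 9.8, B = (27.4, 5.33). ∠PBD = 86.9° gives BD at -83.0° from the x-axis; with |BD| = 12.8, D = (29.0, -7.37). Then |GD| = |D − G| = 5.10.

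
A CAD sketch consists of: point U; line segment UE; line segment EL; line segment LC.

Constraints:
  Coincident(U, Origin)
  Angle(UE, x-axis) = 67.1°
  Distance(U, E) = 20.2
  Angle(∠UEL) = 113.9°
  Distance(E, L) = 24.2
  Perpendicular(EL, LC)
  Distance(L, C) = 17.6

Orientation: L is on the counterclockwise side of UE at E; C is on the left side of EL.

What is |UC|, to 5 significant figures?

32.395

U is at the origin; UE runs at 67.1° with length 20.2, so E = 20.2·(cos 67.1°, sin 67.1°) = (7.8603, 18.608). ∠UEL = 113.9°, so EL runs at 67.1° + (180° − 113.9°) = 133.20° from the x-axis; with |EL| = 24.2, L = E + 24.2·(cos 133.20°, sin 133.20°) = (-8.7057, 36.249). The perpendicularity gives LC at right angles to EL; with |LC| = 17.6 on the left of EL, C = L + 17.6·(-0.72897, -0.68455) = (-21.536, 24.201). Then |UC| = |C − U| = 32.395.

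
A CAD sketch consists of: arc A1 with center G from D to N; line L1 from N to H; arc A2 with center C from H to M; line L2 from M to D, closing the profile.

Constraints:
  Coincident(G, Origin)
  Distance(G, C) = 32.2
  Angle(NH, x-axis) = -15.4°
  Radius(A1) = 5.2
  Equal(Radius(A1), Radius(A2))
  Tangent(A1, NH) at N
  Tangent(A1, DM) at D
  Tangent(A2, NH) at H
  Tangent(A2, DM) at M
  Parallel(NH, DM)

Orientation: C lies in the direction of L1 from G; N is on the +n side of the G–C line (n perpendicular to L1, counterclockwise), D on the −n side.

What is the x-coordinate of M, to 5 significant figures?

29.663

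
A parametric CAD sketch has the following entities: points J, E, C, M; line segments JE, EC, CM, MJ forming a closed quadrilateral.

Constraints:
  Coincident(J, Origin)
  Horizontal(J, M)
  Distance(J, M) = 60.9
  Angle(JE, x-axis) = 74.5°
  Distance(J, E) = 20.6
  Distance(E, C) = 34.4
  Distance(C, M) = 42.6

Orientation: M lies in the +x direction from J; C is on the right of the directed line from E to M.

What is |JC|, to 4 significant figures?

22.90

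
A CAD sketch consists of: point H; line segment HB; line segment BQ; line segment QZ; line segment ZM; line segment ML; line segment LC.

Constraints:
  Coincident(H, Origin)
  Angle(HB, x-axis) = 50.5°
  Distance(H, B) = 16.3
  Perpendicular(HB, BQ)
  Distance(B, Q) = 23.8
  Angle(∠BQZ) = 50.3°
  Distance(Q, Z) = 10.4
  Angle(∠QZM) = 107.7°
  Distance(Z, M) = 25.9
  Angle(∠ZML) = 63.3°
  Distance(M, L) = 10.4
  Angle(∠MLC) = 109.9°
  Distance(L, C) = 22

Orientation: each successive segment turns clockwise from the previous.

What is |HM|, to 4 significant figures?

19.26

H is at the origin; HB runs at 50.5° with length 16.3, so B = (10.37, 12.58). The perpendicularity gives BQ at right angles to HB, so BQ runs at -39.50°; with |BQ| = 23.8, Q = (28.73, -2.561). ∠BQZ = 50.3° gives QZ at -169.2° from the x-axis; with |QZ| = 10.4, Z = (18.52, -4.510). ∠QZM = 107.7° gives ZM at 118.5° from the x-axis; with |ZM| = 25.9, M = (6.159, 18.25). Then |HM| = |M − H| = 19.26.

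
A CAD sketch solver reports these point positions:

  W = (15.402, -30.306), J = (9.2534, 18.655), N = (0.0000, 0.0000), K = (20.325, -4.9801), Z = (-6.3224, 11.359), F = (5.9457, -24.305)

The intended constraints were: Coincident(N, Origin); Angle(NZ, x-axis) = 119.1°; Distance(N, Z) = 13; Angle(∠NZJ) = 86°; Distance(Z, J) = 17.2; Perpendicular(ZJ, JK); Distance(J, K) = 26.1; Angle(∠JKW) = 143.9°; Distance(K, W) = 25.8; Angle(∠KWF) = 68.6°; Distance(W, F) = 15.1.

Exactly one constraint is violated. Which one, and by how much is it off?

Distance(W, F) = 15.1 — off by 3.90.

N = (0.00, 0.00) ✓; NZ at 119.1° ✓; |NZ| = 13.00 ✓; ∠NZJ = 86.00° ✓; |ZJ| = 17.20 ✓; ∠(ZJ, JK) = 90.00° ✓; |JK| = 26.10 ✓; ∠JKW = 143.9° ✓; |KW| = 25.80 ✓; ∠KWF = 68.60° ✓; |WF| = 11.20 ✗.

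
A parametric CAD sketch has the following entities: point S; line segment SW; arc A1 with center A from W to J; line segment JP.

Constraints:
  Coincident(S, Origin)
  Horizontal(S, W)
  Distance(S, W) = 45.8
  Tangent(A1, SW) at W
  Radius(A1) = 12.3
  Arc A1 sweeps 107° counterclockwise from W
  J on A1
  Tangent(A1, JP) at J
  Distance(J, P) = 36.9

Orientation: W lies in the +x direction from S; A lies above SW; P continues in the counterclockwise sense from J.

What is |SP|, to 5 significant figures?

69.337

On A1, W sits at bearing -90° from A; a 107° counterclockwise sweep puts J at bearing 17°, so J = A + 12.3·(cos 17°, sin 17°) = (57.563, 15.896). A1 meets JP tangentially, so AJ is at right angles to JP, so JP runs along (−sin 17°, cos 17°); with |JP| = 36.9, P = (46.774, 51.184). Then |SP| = |P − S| = 69.337.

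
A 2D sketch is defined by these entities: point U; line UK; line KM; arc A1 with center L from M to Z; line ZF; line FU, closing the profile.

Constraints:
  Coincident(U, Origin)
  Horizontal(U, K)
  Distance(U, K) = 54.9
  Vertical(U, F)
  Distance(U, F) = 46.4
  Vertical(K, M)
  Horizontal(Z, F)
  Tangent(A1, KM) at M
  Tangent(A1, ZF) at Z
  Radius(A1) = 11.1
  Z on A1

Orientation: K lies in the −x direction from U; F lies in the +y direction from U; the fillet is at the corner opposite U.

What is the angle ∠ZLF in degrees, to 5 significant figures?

75.779°

U is at the origin; UK is horizontal with |UK| = 54.9 and K on the −x side, so K = (-54.900, 0.0000). U and F share the same x with |UF| = 46.4 and F on the +y side, so F = (0.0000, 46.400). The virtual corner opposite U is at (-54.900, 46.400). The tangent condition forces LM to be normal to KM and A1 meets ZF tangentially, so LZ is at right angles to ZF, with radius 11.1, so the center L sits 11.1 in from both sides at L = (-43.800, 35.300). That places the tangent points at M = (-54.900, 35.300) on KM and Z = (-43.800, 46.400) on ZF. Then cos ∠ZLF = LZ·LF / (|LZ||LF|), giving 75.779°.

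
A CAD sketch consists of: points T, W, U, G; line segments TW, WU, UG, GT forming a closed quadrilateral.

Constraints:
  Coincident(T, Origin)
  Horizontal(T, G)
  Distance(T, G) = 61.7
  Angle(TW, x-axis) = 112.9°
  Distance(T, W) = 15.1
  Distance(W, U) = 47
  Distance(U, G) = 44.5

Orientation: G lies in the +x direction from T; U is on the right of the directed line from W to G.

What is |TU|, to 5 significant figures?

32.725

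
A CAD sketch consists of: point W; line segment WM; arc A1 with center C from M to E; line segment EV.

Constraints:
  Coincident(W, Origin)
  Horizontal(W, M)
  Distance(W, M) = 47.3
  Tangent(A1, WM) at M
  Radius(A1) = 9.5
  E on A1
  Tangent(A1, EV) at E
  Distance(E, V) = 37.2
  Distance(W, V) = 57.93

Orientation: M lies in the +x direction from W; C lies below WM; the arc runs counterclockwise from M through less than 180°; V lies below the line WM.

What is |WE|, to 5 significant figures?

38.843

Checks: |CE| = 9.500 ✓; ∠(CE, EV) = 90.00° ✓; |EV| = 37.20 ✓; |WV| = 57.93 ✓.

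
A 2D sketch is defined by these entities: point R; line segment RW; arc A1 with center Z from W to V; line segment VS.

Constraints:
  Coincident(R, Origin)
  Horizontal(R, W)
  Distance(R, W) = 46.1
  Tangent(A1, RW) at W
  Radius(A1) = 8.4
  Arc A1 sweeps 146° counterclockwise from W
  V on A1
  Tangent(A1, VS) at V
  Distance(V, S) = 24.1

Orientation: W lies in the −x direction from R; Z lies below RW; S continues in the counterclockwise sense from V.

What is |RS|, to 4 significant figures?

42.21

On A1, W sits at bearing 90° from Z; a 146° counterclockwise sweep puts V at bearing 236°, so V = Z + 8.4·(cos 236°, sin 236°) = (-50.80, -15.36). The tangent condition forces ZV to be normal to VS, so VS runs along (−sin 236°, cos 236°); with |VS| = 24.1, S = (-30.82, -28.84). Then |RS| = |S − R| = 42.21.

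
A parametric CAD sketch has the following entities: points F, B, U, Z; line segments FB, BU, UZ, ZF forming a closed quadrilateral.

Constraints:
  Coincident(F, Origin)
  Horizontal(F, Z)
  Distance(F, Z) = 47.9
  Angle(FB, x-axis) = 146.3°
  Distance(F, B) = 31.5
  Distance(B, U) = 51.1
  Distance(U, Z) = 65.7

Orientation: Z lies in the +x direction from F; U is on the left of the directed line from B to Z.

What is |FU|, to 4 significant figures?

54.52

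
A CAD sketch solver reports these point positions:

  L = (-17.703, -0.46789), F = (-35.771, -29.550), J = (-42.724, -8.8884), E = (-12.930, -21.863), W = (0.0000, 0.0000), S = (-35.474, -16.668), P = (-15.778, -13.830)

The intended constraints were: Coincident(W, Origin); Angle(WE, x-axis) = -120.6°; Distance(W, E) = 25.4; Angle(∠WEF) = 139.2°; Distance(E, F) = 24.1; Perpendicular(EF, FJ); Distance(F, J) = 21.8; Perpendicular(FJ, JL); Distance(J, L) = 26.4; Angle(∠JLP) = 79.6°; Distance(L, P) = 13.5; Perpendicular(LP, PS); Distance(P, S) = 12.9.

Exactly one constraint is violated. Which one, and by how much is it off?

Distance(P, S) = 12.9 — off by 7.00.

W = (0.00, 0.00) ✓; WE at -120.6° ✓; |WE| = 25.40 ✓; ∠WEF = 139.2° ✓; |EF| = 24.10 ✓; ∠(EF, FJ) = 90.00° ✓; |FJ| = 21.80 ✓; ∠(FJ, JL) = 90.00° ✓; |JL| = 26.40 ✓; ∠JLP = 79.60° ✓; |LP| = 13.50 ✓; ∠(LP, PS) = 90.00° ✓; |PS| = 19.90 ✗.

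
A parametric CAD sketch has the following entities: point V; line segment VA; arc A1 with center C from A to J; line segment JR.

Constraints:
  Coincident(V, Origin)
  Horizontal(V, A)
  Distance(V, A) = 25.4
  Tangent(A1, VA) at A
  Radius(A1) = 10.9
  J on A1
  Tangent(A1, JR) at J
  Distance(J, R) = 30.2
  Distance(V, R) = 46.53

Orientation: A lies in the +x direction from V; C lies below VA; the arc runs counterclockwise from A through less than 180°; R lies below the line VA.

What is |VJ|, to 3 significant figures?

19.3

V is at the origin; V and A share the same y with |VA| = 25.4 and A on the +x side, so A = (25.4, 0.00). A1 meets VA tangentially, so CA is at right angles to VA, so C = A + (0, -10.9) = (25.4, -10.9). Since CJ ⟂ JR (tangency), |CR| = √(10.9² + 30.2²) = 32.1 regardless of where J sits on A1. So R lies on both circle(V, 46.53) and circle(C, 32.1); the below-VA intersection is R = (19.2, -42.4). J is the foot of the tangent from R: J = (14.6, -12.5).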